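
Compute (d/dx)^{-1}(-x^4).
- \frac{x^{5}}{5}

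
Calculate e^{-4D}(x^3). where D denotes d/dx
x^{3} - 12 x^{2} + 48 x - 64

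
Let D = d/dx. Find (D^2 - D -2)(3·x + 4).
- 6 x - 11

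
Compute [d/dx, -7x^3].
- 21 x^{2}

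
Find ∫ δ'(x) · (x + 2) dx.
-1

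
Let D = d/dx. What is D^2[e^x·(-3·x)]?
3 \left(- x - 2\right) e^{x}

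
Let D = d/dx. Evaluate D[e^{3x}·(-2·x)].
\left(- 6 x - 2\right) e^{3 x}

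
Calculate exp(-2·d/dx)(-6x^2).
- 6 x^{2} + 24 x - 24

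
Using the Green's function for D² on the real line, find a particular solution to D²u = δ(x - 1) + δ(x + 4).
\frac{|x - 1|}{2} + \frac{|x + 4|}{2}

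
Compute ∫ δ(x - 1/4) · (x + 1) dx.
\frac{5}{4}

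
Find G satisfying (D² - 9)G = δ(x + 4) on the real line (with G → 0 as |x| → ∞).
-\frac{e^{-3|x + 4|}}{6}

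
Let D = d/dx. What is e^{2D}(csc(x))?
\csc{\left(x + 2 \right)}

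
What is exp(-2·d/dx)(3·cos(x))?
3 \cos{\left(x - 2 \right)}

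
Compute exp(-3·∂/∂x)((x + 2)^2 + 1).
x^{2} - 2 x + 2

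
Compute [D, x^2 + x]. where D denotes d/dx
2 x + 1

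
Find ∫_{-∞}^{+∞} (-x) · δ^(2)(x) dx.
0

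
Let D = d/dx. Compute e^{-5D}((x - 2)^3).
x^{3} - 21 x^{2} + 147 x - 343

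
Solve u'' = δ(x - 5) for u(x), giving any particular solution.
\frac{|x - 5|}{2}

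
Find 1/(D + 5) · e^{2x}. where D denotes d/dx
\frac{e^{2 x}}{7}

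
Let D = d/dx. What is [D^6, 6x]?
36D^{5}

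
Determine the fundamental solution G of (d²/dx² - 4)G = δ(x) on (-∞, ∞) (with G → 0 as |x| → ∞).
-\frac{e^{-2|x|}}{4}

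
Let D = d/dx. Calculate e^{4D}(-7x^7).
- 7 x^{7} - 196 x^{6} - 2352 x^{5} - 15680 x^{4} - 62720 x^{3} - 150528 x^{2} - 200704 x - 114688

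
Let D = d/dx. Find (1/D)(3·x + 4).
\frac{3 x^{2}}{2} + 4 x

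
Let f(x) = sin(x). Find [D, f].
\cos{\left(x \right)}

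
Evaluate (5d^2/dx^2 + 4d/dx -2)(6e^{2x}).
156 e^{2 x}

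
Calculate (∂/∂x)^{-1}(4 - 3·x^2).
- x^{3} + 4 x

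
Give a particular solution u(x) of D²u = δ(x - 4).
\frac{|x - 4|}{2}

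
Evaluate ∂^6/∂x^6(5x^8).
100800 x^{2}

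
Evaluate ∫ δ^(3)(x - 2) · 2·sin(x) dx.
2 \cos{\left(2 \right)}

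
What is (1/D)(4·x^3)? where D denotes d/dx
x^{4}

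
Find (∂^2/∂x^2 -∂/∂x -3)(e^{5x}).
17 e^{5 x}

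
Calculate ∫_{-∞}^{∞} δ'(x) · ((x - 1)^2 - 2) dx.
2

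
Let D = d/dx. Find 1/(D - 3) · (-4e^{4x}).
- 4 e^{4 x}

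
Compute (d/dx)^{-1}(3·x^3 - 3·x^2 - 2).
\frac{3 x^{4}}{4} - x^{3} - 2 x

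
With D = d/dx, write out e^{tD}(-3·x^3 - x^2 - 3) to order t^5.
- 3 t^{3} - t^{2} \left(9 x + 1\right) - t x \left(9 x + 2\right) - 3 x^{3} - x^{2} - 3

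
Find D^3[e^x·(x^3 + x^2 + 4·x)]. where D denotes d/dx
\left(x^{3} + 10 x^{2} + 28 x + 24\right) e^{x}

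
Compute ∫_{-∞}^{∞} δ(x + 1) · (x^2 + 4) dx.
5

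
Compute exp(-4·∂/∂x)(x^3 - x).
x^{3} - 12 x^{2} + 47 x - 60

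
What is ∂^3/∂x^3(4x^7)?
840 x^{4}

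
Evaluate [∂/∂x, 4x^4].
16 x^{3}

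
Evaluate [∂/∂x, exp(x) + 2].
e^{x}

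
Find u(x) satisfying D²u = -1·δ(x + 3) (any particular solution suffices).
-\frac{|x + 3|}{2}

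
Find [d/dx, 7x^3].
21 x^{2}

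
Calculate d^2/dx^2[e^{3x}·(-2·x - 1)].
\left(- 18 x - 21\right) e^{3 x}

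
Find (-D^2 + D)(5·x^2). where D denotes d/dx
10 x - 10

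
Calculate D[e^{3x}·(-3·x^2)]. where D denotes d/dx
3 x \left(- 3 x - 2\right) e^{3 x}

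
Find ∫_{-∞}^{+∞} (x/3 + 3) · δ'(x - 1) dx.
- \frac{1}{3}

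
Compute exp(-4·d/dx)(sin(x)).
\sin{\left(x - 4 \right)}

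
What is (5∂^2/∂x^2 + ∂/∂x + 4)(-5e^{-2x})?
- 110 e^{- 2 x}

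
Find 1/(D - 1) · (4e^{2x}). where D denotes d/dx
4 e^{2 x}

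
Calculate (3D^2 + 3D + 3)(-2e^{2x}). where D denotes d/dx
- 42 e^{2 x}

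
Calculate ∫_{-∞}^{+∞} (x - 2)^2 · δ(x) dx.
4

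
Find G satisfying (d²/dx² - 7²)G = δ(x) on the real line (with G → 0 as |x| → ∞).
-\frac{e^{-7|x|}}{14}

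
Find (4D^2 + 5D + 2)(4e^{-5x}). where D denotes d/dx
308 e^{- 5 x}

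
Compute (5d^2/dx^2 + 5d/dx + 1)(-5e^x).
- 55 e^{x}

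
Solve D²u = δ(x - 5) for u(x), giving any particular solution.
\frac{|x - 5|}{2}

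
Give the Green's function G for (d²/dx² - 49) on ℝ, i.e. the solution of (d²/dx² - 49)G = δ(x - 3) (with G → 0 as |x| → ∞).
-\frac{e^{-7|x - 3|}}{14}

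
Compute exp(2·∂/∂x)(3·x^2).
3 x^{2} + 12 x + 12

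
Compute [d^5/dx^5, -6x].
-30\frac{d^{4}}{dx^{4}}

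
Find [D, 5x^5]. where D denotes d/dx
25 x^{4}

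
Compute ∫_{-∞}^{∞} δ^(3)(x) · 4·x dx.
0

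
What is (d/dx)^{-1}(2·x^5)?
\frac{x^{6}}{3}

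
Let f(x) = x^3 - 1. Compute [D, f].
3 x^{2}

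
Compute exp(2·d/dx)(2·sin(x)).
2 \sin{\left(x + 2 \right)}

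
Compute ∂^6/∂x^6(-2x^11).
- 665280 x^{5}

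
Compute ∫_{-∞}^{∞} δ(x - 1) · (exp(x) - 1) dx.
-1 + e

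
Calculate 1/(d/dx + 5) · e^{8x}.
\frac{e^{8 x}}{13}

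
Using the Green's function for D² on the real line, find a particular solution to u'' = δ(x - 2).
\frac{|x - 2|}{2}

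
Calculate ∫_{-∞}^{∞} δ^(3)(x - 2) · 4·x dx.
0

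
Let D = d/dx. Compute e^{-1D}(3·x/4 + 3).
\frac{3 x}{4} + \frac{9}{4}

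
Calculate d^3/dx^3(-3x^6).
- 360 x^{3}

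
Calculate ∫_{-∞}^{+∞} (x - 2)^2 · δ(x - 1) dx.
1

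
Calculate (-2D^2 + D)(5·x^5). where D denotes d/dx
25 x^{3} \left(x - 8\right)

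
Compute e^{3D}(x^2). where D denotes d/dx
x^{2} + 6 x + 9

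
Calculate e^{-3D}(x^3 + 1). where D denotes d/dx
x^{3} - 9 x^{2} + 27 x - 26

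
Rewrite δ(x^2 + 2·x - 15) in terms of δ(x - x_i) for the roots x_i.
\frac{\delta(x + 5) + \delta(x - 3)}{8}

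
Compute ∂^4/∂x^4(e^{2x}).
16 e^{2 x}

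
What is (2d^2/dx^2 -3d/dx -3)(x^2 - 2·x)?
10 - 3 x^{2}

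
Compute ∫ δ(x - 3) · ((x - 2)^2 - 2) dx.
-1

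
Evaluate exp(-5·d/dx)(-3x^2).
- 3 x^{2} + 30 x - 75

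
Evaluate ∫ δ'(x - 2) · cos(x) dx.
\sin{\left(2 \right)}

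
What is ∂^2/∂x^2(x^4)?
12 x^{2}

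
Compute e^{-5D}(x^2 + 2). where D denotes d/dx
x^{2} - 10 x + 27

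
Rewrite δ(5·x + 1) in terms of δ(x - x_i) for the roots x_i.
\frac{\delta(x + 1/5)}{5}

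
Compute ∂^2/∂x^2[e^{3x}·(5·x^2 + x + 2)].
\left(45 x^{2} + 69 x + 34\right) e^{3 x}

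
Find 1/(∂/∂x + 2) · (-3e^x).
- e^{x}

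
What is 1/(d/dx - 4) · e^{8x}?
\frac{e^{8 x}}{4}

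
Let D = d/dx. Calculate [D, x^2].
2 x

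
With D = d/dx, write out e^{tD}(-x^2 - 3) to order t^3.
- t^{2} - 2 t x - x^{2} - 3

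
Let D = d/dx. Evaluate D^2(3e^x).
3 e^{x}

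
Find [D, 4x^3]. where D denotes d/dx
12 x^{2}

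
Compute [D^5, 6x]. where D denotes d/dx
30D^{4}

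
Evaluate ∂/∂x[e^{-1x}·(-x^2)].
x \left(x - 2\right) e^{- x}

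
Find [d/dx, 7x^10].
70 x^{9}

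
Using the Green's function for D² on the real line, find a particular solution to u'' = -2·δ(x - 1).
-|x - 1|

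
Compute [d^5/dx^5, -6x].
-30\frac{d^{4}}{dx^{4}}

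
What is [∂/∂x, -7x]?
-7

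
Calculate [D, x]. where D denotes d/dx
1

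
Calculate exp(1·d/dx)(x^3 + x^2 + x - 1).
x^{3} + 4 x^{2} + 6 x + 2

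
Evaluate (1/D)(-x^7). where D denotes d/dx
- \frac{x^{8}}{8}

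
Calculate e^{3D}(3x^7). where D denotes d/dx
3 x^{7} + 63 x^{6} + 567 x^{5} + 2835 x^{4} + 8505 x^{3} + 15309 x^{2} + 15309 x + 6561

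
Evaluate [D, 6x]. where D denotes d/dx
6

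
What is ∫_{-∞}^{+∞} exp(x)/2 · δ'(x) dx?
- \frac{1}{2}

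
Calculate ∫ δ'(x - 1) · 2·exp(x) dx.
- 2 e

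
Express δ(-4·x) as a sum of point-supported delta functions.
\frac{\delta(x)}{4}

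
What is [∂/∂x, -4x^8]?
- 32 x^{7}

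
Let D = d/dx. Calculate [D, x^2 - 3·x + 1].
2 x - 3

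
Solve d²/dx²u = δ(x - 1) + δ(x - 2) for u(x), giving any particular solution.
\frac{|x - 1|}{2} + \frac{|x - 2|}{2}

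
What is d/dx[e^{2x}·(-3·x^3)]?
x^{2} \left(- 6 x - 9\right) e^{2 x}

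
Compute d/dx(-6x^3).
- 18 x^{2}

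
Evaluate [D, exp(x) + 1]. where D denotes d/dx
e^{x}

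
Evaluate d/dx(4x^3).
12 x^{2}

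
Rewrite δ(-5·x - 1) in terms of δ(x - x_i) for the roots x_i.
\frac{\delta(x + 1/5)}{5}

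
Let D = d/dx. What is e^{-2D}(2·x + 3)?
2 x - 1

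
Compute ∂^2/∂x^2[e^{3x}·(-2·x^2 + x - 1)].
\left(- 18 x^{2} - 15 x - 7\right) e^{3 x}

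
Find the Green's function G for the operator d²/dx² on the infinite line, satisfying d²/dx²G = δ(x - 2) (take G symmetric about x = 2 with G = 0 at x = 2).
\frac{|x - 2|}{2}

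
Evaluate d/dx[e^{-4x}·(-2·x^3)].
x^{2} \left(8 x - 6\right) e^{- 4 x}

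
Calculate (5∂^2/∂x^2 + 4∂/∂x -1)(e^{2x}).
27 e^{2 x}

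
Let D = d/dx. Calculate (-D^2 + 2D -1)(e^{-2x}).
- 9 e^{- 2 x}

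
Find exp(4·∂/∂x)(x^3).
x^{3} + 12 x^{2} + 48 x + 64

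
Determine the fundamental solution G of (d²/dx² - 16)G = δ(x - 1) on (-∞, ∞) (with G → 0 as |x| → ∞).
-\frac{e^{-4|x - 1|}}{8}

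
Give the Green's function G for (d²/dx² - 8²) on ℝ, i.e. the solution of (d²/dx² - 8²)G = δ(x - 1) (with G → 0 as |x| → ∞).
-\frac{e^{-8|x - 1|}}{16}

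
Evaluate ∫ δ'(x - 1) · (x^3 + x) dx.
-4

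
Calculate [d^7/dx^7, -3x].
-21\frac{d^{6}}{dx^{6}}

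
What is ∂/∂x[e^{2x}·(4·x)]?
\left(8 x + 4\right) e^{2 x}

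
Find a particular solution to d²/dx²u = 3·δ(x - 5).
\frac{3|x - 5|}{2}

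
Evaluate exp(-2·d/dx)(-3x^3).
- 3 x^{3} + 18 x^{2} - 36 x + 24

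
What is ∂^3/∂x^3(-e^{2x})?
- 8 e^{2 x}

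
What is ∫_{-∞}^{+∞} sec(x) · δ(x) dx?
1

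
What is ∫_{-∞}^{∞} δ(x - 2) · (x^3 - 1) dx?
7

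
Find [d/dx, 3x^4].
12 x^{3}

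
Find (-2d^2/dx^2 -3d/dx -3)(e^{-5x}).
- 38 e^{- 5 x}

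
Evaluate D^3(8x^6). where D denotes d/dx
960 x^{3}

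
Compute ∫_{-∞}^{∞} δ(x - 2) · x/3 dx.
\frac{2}{3}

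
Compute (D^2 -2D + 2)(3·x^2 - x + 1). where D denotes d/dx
6 x^{2} - 14 x + 10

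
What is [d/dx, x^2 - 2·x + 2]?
2 x - 2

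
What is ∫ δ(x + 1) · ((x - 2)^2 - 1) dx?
8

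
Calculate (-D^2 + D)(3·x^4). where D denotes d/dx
12 x^{2} \left(x - 3\right)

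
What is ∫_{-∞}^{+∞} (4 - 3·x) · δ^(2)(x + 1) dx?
0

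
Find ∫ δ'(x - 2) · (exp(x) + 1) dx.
- e^{2}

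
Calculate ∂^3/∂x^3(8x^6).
960 x^{3}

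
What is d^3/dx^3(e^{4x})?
64 e^{4 x}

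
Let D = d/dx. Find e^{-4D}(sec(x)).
\sec{\left(x - 4 \right)}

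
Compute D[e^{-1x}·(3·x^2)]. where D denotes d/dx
3 x \left(2 - x\right) e^{- x}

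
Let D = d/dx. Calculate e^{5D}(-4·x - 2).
- 4 x - 22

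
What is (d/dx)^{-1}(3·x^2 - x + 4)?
x^{3} - \frac{x^{2}}{2} + 4 x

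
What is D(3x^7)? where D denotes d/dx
21 x^{6}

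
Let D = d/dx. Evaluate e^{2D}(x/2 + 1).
\frac{x}{2} + 2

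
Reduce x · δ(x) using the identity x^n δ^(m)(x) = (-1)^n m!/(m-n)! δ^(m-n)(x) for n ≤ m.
0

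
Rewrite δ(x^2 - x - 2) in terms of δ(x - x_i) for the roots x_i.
\frac{\delta(x + 1) + \delta(x - 2)}{3}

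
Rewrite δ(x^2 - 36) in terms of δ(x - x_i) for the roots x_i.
\frac{\delta(x - 6) + \delta(x + 6)}{12}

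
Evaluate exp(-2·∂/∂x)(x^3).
x^{3} - 6 x^{2} + 12 x - 8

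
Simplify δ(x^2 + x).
\frac{\delta(x + 1) + \delta(x)}{1}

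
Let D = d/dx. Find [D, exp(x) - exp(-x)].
2 \cosh{\left(x \right)}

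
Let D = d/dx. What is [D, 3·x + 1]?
3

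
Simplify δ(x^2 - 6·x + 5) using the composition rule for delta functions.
\frac{\delta(x - 5) + \delta(x - 1)}{4}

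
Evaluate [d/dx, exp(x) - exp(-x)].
2 \cosh{\left(x \right)}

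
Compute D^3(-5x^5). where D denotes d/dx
- 300 x^{2}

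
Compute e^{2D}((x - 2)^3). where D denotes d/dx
x^{3}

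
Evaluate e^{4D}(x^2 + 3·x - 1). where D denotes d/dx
x^{2} + 11 x + 27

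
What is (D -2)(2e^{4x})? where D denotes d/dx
4 e^{4 x}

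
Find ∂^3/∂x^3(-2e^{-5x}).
250 e^{- 5 x}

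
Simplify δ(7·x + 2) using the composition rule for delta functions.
\frac{\delta(x + 2/7)}{7}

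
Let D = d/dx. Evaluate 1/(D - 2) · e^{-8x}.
- \frac{e^{- 8 x}}{10}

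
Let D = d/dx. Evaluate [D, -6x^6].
- 36 x^{5}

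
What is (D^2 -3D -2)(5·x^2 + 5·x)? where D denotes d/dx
- 10 x^{2} - 40 x - 5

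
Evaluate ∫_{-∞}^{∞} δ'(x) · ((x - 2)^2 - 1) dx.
4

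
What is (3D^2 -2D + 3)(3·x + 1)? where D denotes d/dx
9 x - 3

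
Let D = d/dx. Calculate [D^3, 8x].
24D^{2}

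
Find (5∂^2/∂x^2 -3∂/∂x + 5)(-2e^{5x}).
- 230 e^{5 x}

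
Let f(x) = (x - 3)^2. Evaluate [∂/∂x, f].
2 x - 6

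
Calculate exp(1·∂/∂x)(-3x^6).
- 3 x^{6} - 18 x^{5} - 45 x^{4} - 60 x^{3} - 45 x^{2} - 18 x - 3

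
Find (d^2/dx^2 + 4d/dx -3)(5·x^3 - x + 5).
- 15 x^{3} + 60 x^{2} + 33 x - 19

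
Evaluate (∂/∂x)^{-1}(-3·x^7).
- \frac{3 x^{8}}{8}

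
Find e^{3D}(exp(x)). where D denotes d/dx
e^{x + 3}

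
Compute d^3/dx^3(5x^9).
2520 x^{6}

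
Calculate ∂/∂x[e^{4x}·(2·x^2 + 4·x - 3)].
\left(8 x^{2} + 20 x - 8\right) e^{4 x}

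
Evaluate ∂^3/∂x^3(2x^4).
48 x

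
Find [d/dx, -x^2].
- 2 x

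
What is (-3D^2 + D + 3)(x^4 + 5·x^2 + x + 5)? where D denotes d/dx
3 x^{4} + 4 x^{3} - 21 x^{2} + 13 x - 14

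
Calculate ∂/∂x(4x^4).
16 x^{3}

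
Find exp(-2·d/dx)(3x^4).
3 x^{4} - 24 x^{3} + 72 x^{2} - 96 x + 48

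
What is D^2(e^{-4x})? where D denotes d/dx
16 e^{- 4 x}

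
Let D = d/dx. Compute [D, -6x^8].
- 48 x^{7}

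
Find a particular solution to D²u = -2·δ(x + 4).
-|x + 4|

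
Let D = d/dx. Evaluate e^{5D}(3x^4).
3 x^{4} + 60 x^{3} + 450 x^{2} + 1500 x + 1875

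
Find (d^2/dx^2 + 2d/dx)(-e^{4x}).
- 24 e^{4 x}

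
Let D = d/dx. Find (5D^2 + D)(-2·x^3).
6 x \left(- x - 10\right)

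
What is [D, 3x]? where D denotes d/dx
3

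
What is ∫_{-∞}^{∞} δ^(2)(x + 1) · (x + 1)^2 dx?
2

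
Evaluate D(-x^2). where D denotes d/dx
- 2 x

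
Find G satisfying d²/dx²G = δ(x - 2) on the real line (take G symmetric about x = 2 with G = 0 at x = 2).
\frac{|x - 2|}{2}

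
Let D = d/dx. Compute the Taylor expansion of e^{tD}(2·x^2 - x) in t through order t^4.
2 t^{2} + t \left(4 x - 1\right) + 2 x^{2} - x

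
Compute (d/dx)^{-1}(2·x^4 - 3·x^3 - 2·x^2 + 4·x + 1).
\frac{2 x^{5}}{5} - \frac{3 x^{4}}{4} - \frac{2 x^{3}}{3} + 2 x^{2} + x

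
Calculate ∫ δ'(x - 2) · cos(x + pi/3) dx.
\sin{\left(\frac{\pi}{3} + 2 \right)}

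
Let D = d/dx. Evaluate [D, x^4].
4 x^{3}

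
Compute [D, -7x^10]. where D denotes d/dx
- 70 x^{9}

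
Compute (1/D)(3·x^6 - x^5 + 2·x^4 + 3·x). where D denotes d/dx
\frac{3 x^{7}}{7} - \frac{x^{6}}{6} + \frac{2 x^{5}}{5} + \frac{3 x^{2}}{2}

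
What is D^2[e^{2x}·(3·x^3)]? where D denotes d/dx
6 x \left(2 x^{2} + 6 x + 3\right) e^{2 x}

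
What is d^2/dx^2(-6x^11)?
- 660 x^{9}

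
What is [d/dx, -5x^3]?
- 15 x^{2}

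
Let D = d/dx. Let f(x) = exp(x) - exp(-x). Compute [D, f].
2 \cosh{\left(x \right)}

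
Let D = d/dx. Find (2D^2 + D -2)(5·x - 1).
7 - 10 x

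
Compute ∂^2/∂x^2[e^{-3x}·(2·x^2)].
2 \left(9 x^{2} - 12 x + 2\right) e^{- 3 x}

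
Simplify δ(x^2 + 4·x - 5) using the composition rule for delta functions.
\frac{\delta(x - 1) + \delta(x + 5)}{6}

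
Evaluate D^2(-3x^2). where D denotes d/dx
-6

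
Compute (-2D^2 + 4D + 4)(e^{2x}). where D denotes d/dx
4 e^{2 x}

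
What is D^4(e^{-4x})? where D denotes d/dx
256 e^{- 4 x}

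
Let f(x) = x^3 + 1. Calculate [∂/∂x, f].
3 x^{2}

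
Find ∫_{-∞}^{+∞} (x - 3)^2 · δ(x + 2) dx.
25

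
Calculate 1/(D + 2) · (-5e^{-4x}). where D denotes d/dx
\frac{5 e^{- 4 x}}{2}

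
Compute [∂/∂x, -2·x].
-2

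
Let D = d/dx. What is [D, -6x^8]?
- 48 x^{7}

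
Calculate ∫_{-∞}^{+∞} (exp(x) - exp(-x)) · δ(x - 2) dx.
2 \sinh{\left(2 \right)}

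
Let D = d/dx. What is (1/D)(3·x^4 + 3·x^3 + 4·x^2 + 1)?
\frac{3 x^{5}}{5} + \frac{3 x^{4}}{4} + \frac{4 x^{3}}{3} + x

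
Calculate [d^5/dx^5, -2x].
-10\frac{d^{4}}{dx^{4}}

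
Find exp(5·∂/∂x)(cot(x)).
\cot{\left(x + 5 \right)}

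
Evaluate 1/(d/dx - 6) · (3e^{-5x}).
- \frac{3 e^{- 5 x}}{11}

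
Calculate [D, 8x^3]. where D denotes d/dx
24 x^{2}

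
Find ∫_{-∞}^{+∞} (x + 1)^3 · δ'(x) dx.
-3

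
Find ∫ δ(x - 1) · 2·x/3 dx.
\frac{2}{3}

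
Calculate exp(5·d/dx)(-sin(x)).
- \sin{\left(x + 5 \right)}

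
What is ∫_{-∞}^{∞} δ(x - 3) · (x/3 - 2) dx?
-1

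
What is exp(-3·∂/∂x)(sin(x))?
\sin{\left(x - 3 \right)}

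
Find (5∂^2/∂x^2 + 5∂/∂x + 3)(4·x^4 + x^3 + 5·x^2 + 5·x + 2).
12 x^{4} + 83 x^{3} + 270 x^{2} + 95 x + 81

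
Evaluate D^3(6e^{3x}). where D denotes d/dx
162 e^{3 x}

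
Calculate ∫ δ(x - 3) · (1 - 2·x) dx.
-5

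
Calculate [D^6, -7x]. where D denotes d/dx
-42D^{5}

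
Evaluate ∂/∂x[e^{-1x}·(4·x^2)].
4 x \left(2 - x\right) e^{- x}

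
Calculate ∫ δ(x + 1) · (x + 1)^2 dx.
0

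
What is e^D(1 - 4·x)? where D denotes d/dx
- 4 x - 3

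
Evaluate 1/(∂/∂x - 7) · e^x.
- \frac{e^{x}}{6}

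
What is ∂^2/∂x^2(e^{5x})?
25 e^{5 x}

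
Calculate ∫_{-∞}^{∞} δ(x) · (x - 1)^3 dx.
-1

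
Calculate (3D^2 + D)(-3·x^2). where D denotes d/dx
- 6 x - 18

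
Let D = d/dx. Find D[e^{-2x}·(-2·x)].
2 \left(2 x - 1\right) e^{- 2 x}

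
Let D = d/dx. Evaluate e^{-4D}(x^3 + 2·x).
x^{3} - 12 x^{2} + 50 x - 72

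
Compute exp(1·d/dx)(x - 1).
x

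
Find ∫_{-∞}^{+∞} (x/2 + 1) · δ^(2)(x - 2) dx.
0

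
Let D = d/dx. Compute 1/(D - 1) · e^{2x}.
e^{2 x}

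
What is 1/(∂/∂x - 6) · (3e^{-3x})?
- \frac{e^{- 3 x}}{3}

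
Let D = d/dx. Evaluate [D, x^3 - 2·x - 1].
3 x^{2} - 2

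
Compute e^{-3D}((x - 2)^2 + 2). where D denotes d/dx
x^{2} - 10 x + 27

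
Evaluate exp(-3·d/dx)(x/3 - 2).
\frac{x}{3} - 3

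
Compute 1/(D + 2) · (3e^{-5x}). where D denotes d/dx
- e^{- 5 x}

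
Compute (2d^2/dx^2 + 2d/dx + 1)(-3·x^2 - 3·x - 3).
- 3 x^{2} - 15 x - 21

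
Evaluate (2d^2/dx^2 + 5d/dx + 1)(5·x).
5 x + 25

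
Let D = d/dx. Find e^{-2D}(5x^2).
5 x^{2} - 20 x + 20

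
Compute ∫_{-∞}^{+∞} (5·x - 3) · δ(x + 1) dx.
-8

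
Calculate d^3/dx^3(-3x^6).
- 360 x^{3}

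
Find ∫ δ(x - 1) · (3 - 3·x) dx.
0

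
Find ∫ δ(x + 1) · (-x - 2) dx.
-1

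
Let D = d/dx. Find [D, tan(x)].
\frac{1}{\cos^{2}{\left(x \right)}}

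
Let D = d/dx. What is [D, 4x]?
4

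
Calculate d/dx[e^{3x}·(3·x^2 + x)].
\left(9 x^{2} + 9 x + 1\right) e^{3 x}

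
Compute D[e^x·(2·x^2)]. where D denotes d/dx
2 x \left(x + 2\right) e^{x}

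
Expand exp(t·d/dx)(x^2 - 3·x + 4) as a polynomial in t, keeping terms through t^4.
t^{2} + t \left(2 x - 3\right) + x^{2} - 3 x + 4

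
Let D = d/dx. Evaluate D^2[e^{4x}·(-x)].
\left(- 16 x - 8\right) e^{4 x}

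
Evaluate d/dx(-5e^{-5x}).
25 e^{- 5 x}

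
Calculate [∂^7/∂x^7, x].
7\frac{d^{6}}{dx^{6}}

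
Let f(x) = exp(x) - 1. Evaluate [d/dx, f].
e^{x}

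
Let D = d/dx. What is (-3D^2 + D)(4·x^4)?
16 x^{2} \left(x - 9\right)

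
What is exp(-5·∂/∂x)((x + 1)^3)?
x^{3} - 12 x^{2} + 48 x - 64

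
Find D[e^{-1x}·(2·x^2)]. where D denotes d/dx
2 x \left(2 - x\right) e^{- x}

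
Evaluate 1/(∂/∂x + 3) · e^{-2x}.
e^{- 2 x}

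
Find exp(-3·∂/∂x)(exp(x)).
e^{x - 3}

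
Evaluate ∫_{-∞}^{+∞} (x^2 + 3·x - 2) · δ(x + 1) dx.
-4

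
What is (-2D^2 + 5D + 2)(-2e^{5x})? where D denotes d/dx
46 e^{5 x}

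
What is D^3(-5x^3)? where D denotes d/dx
-30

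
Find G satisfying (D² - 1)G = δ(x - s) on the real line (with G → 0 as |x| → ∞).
-\frac{e^{-|x-s|}}{2}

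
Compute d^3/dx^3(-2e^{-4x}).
128 e^{- 4 x}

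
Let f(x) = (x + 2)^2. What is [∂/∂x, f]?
2 x + 4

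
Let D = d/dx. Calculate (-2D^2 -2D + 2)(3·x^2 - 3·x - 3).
6 x^{2} - 18 x - 12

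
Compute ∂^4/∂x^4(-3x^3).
0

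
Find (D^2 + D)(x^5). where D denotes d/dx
5 x^{3} \left(x + 4\right)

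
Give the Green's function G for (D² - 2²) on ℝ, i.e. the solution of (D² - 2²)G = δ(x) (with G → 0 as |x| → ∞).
-\frac{e^{-2|x|}}{4}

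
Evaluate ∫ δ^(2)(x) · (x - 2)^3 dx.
-12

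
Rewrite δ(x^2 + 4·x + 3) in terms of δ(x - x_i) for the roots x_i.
\frac{\delta(x + 1) + \delta(x + 3)}{2}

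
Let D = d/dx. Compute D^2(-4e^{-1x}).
- 4 e^{- x}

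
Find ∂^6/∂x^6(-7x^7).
- 35280 x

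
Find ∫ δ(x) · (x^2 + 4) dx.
4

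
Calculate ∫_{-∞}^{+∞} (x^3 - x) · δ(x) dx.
0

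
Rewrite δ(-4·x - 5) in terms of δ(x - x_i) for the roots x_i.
\frac{\delta(x + 5/4)}{4}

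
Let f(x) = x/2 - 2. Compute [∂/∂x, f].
\frac{1}{2}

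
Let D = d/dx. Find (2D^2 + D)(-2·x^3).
6 x \left(- x - 4\right)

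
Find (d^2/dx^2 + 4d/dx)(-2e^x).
- 10 e^{x}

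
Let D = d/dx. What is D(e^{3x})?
3 e^{3 x}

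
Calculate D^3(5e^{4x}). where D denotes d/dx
320 e^{4 x}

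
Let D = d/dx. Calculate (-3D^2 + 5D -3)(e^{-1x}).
- 11 e^{- x}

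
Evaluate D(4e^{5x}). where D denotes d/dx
20 e^{5 x}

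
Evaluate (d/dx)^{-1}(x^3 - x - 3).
\frac{x^{4}}{4} - \frac{x^{2}}{2} - 3 x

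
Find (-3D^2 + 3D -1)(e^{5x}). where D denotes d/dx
- 61 e^{5 x}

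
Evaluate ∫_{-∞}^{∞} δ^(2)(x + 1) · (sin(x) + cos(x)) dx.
- \cos{\left(1 \right)} + \sin{\left(1 \right)}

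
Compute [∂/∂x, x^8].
8 x^{7}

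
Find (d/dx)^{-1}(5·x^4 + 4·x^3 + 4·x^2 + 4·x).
x^{5} + x^{4} + \frac{4 x^{3}}{3} + 2 x^{2}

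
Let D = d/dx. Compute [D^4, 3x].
12D^{3}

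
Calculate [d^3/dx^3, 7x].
21\frac{d^{2}}{dx^{2}}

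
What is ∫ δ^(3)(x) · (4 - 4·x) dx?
0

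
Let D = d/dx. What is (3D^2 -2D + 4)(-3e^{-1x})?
- 27 e^{- x}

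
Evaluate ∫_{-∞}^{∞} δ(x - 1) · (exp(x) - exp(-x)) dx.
2 \sinh{\left(1 \right)}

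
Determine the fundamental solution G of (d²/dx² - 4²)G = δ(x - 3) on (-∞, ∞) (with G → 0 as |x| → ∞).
-\frac{e^{-4|x - 3|}}{8}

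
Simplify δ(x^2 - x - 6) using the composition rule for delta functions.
\frac{\delta(x + 2) + \delta(x - 3)}{5}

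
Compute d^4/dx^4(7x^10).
35280 x^{6}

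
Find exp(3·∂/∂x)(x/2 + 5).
\frac{x}{2} + \frac{13}{2}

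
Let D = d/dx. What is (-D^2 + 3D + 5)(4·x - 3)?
20 x - 3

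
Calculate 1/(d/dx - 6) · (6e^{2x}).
- \frac{3 e^{2 x}}{2}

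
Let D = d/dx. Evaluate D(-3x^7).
- 21 x^{6}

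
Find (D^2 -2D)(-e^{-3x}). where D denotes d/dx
- 15 e^{- 3 x}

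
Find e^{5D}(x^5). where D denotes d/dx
x^{5} + 25 x^{4} + 250 x^{3} + 1250 x^{2} + 3125 x + 3125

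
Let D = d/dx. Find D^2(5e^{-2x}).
20 e^{- 2 x}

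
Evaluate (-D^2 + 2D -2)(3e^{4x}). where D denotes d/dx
- 30 e^{4 x}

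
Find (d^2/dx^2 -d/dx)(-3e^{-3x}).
- 36 e^{- 3 x}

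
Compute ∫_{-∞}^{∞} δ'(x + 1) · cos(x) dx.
- \sin{\left(1 \right)}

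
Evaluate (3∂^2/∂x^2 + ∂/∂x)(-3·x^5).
15 x^{3} \left(- x - 12\right)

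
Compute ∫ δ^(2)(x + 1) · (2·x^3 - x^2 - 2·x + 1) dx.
-14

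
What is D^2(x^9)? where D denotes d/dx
72 x^{7}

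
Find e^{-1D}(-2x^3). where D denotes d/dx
- 2 x^{3} + 6 x^{2} - 6 x + 2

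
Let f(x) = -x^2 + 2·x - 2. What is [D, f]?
2 - 2 x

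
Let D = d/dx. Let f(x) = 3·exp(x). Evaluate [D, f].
3 e^{x}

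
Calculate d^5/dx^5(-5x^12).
- 475200 x^{7}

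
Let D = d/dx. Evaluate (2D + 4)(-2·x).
- 8 x - 4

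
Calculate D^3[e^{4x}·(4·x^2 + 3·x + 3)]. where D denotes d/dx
\left(256 x^{2} + 576 x + 432\right) e^{4 x}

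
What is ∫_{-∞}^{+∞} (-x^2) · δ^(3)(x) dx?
0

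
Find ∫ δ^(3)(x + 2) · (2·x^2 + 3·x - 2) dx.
0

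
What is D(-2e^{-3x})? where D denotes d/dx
6 e^{- 3 x}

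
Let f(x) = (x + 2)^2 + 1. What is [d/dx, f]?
2 x + 4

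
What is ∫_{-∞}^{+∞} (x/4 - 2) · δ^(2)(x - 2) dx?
0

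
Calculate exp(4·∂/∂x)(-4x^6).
- 4 x^{6} - 96 x^{5} - 960 x^{4} - 5120 x^{3} - 15360 x^{2} - 24576 x - 16384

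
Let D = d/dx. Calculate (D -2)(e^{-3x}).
- 5 e^{- 3 x}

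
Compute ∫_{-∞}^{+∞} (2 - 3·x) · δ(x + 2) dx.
8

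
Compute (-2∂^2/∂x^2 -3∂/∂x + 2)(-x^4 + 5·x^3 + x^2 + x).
- 2 x^{4} + 22 x^{3} - 19 x^{2} - 64 x - 7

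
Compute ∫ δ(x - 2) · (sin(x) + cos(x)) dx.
\cos{\left(2 \right)} + \sin{\left(2 \right)}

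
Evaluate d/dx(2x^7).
14 x^{6}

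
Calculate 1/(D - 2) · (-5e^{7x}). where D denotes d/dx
- e^{7 x}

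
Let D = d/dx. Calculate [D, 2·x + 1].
2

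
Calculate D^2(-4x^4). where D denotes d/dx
- 48 x^{2}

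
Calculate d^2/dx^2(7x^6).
210 x^{4}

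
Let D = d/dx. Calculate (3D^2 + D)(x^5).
5 x^{3} \left(x + 12\right)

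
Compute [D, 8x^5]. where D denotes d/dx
40 x^{4}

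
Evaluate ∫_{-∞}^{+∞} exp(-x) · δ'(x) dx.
1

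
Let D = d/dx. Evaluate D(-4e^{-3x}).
12 e^{- 3 x}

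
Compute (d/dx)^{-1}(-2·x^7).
- \frac{x^{8}}{4}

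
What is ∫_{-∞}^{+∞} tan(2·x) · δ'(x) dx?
-2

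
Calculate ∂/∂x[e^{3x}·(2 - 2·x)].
\left(4 - 6 x\right) e^{3 x}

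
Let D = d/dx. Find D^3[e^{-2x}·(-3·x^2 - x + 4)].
8 \left(3 x^{2} - 8 x - 1\right) e^{- 2 x}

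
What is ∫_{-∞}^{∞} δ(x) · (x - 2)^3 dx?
-8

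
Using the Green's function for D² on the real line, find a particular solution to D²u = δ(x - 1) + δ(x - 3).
\frac{|x - 1|}{2} + \frac{|x - 3|}{2}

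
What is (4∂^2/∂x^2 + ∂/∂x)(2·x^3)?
6 x \left(x + 8\right)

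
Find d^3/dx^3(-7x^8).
- 2352 x^{5}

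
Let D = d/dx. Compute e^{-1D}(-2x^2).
- 2 x^{2} + 4 x - 2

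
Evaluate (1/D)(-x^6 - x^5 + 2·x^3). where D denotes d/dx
- \frac{x^{7}}{7} - \frac{x^{6}}{6} + \frac{x^{4}}{2}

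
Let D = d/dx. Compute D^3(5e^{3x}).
135 e^{3 x}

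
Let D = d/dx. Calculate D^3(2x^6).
240 x^{3}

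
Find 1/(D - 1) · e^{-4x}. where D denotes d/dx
- \frac{e^{- 4 x}}{5}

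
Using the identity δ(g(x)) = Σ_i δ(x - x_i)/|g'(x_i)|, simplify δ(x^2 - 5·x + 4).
\frac{\delta(x - 4) + \delta(x - 1)}{3}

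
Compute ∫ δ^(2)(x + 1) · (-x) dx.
0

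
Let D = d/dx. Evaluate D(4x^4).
16 x^{3}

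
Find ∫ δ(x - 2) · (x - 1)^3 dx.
1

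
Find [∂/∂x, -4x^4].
- 16 x^{3}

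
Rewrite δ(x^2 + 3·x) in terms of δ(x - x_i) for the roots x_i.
\frac{\delta(x + 3) + \delta(x)}{3}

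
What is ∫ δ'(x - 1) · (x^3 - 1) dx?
-3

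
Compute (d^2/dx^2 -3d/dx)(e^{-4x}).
28 e^{- 4 x}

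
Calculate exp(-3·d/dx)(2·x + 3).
2 x - 3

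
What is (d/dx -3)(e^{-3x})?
- 6 e^{- 3 x}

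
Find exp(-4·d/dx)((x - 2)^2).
x^{2} - 12 x + 36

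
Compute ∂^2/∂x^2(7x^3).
42 x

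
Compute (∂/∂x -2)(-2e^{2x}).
0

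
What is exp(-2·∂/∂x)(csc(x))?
\csc{\left(x - 2 \right)}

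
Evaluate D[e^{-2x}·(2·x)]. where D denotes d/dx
2 \left(1 - 2 x\right) e^{- 2 x}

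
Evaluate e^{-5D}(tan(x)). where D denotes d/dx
\tan{\left(x - 5 \right)}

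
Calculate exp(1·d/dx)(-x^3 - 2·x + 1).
- x^{3} - 3 x^{2} - 5 x - 2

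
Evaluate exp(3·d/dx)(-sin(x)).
- \sin{\left(x + 3 \right)}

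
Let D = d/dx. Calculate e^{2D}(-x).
- x - 2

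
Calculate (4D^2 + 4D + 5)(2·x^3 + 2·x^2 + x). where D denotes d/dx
10 x^{3} + 34 x^{2} + 69 x + 20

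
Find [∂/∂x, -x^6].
- 6 x^{5}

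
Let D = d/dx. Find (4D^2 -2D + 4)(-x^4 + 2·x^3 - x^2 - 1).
- 4 x^{4} + 16 x^{3} - 64 x^{2} + 52 x - 12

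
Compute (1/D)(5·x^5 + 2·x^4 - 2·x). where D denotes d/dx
\frac{5 x^{6}}{6} + \frac{2 x^{5}}{5} - x^{2}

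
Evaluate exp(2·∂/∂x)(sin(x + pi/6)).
\sin{\left(x + \frac{\pi}{6} + 2 \right)}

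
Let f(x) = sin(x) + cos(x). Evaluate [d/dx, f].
- \sin{\left(x \right)} + \cos{\left(x \right)}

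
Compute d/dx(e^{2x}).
2 e^{2 x}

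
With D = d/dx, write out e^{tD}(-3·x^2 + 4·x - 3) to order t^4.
- 3 t^{2} - 2 t \left(3 x - 2\right) - 3 x^{2} + 4 x - 3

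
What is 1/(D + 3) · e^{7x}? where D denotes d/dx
\frac{e^{7 x}}{10}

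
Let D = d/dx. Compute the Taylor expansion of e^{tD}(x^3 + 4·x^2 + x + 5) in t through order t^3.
t^{3} + t^{2} \left(3 x + 4\right) + t \left(3 x^{2} + 8 x + 1\right) + x^{3} + 4 x^{2} + x + 5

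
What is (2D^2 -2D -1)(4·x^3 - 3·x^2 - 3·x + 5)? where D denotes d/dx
- 4 x^{3} - 21 x^{2} + 63 x - 11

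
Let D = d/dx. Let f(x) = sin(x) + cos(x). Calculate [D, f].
- \sin{\left(x \right)} + \cos{\left(x \right)}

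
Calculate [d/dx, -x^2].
- 2 x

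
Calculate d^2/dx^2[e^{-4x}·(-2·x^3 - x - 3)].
4 \left(- 8 x^{3} + 12 x^{2} - 7 x - 10\right) e^{- 4 x}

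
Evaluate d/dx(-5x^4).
- 20 x^{3}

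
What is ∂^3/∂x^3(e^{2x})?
8 e^{2 x}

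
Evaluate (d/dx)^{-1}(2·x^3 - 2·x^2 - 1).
\frac{x^{4}}{2} - \frac{2 x^{3}}{3} - x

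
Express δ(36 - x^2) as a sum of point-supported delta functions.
\frac{\delta(x - 6) + \delta(x + 6)}{12}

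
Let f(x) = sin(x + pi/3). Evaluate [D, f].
\cos{\left(x + \frac{\pi}{3} \right)}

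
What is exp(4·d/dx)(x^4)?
x^{4} + 16 x^{3} + 96 x^{2} + 256 x + 256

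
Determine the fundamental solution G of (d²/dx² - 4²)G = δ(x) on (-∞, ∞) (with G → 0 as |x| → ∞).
-\frac{e^{-4|x|}}{8}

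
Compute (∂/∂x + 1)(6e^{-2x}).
- 6 e^{- 2 x}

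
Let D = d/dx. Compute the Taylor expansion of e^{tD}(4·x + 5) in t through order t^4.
4 t + 4 x + 5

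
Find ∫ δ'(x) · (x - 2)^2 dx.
4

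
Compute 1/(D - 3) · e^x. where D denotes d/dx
- \frac{e^{x}}{2}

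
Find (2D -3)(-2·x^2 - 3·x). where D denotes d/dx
6 x^{2} + x - 6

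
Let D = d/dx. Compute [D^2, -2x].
-4D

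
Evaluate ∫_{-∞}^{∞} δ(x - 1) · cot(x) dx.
\cot{\left(1 \right)}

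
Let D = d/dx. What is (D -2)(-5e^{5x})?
- 15 e^{5 x}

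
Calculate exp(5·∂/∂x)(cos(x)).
\cos{\left(x + 5 \right)}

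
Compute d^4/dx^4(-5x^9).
- 15120 x^{5}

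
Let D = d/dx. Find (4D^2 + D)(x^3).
3 x \left(x + 8\right)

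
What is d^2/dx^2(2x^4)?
24 x^{2}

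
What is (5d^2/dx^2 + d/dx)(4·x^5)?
20 x^{3} \left(x + 20\right)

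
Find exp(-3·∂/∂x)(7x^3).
7 x^{3} - 63 x^{2} + 189 x - 189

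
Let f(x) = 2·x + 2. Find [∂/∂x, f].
2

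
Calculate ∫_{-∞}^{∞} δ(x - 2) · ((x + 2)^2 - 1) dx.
15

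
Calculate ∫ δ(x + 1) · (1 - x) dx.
2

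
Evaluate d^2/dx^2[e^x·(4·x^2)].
4 \left(x^{2} + 4 x + 2\right) e^{x}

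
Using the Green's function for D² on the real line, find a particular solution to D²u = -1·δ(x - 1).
-\frac{|x - 1|}{2}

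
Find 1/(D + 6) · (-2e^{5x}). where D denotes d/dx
- \frac{2 e^{5 x}}{11}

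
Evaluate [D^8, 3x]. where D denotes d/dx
24D^{7}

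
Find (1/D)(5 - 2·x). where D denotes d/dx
- x^{2} + 5 x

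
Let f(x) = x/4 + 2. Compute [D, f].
\frac{1}{4}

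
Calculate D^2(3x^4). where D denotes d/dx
36 x^{2}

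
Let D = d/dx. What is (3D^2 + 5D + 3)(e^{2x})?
25 e^{2 x}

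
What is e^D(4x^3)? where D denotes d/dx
4 x^{3} + 12 x^{2} + 12 x + 4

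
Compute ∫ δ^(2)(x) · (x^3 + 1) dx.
0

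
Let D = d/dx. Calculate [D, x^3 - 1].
3 x^{2}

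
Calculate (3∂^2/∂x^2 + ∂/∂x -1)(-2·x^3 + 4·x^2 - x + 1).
2 x^{3} - 10 x^{2} - 27 x + 22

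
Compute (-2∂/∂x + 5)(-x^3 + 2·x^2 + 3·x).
- 5 x^{3} + 16 x^{2} + 7 x - 6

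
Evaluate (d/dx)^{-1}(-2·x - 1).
- x^{2} - x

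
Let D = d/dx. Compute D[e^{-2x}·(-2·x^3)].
x^{2} \left(4 x - 6\right) e^{- 2 x}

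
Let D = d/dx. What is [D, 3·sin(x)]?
3 \cos{\left(x \right)}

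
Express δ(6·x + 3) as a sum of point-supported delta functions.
\frac{\delta(x + 1/2)}{6}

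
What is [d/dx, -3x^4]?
- 12 x^{3}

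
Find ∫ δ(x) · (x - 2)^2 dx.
4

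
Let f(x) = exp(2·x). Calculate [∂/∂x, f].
2 e^{2 x}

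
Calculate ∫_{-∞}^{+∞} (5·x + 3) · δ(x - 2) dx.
13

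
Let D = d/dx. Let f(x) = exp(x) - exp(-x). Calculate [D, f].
2 \cosh{\left(x \right)}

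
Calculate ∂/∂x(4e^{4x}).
16 e^{4 x}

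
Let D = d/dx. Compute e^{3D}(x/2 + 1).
\frac{x}{2} + \frac{5}{2}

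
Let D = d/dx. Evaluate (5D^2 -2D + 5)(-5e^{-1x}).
- 60 e^{- x}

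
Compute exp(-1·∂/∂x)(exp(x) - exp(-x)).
- e^{1 - x} + e^{x - 1}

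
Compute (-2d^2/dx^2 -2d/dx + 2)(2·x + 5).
4 x + 6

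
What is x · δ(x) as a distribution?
0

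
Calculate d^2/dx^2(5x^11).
550 x^{9}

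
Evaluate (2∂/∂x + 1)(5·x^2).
5 x \left(x + 4\right)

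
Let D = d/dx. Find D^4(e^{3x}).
81 e^{3 x}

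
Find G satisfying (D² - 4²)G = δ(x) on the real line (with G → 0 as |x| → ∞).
-\frac{e^{-4|x|}}{8}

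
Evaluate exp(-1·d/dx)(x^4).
x^{4} - 4 x^{3} + 6 x^{2} - 4 x + 1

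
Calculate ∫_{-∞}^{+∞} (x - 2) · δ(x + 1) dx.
-3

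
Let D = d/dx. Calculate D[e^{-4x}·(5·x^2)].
10 x \left(1 - 2 x\right) e^{- 4 x}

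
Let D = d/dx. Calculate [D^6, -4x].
-24D^{5}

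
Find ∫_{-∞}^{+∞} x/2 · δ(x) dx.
0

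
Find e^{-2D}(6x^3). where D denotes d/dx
6 x^{3} - 36 x^{2} + 72 x - 48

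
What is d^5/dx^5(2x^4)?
0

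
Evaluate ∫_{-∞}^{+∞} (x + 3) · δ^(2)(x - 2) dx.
0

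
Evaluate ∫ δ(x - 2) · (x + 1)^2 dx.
9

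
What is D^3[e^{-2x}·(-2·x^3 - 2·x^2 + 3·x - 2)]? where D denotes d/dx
8 \left(2 x^{3} - 7 x^{2} + 8\right) e^{- 2 x}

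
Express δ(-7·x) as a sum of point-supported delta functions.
\frac{\delta(x)}{7}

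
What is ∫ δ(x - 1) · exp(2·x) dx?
e^{2}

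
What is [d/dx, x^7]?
7 x^{6}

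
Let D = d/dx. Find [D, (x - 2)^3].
3 \left(x - 2\right)^{2}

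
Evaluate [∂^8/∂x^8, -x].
-8\frac{d^{7}}{dx^{7}}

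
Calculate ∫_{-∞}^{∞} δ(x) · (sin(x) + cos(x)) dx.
1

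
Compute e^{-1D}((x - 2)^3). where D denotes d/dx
x^{3} - 9 x^{2} + 27 x - 27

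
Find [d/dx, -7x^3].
- 21 x^{2}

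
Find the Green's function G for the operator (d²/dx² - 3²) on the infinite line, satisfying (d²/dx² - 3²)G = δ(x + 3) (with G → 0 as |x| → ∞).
-\frac{e^{-3|x + 3|}}{6}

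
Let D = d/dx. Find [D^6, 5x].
30D^{5}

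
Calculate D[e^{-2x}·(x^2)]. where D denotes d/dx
2 x \left(1 - x\right) e^{- 2 x}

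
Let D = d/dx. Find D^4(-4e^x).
- 4 e^{x}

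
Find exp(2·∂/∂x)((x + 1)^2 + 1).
x^{2} + 6 x + 10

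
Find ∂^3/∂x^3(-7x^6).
- 840 x^{3}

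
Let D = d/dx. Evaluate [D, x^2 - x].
2 x - 1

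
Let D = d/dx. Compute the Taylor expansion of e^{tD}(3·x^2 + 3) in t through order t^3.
3 t^{2} + 6 t x + 3 x^{2} + 3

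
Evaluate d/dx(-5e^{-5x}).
25 e^{- 5 x}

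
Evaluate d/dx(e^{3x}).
3 e^{3 x}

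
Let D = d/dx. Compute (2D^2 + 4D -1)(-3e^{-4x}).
- 45 e^{- 4 x}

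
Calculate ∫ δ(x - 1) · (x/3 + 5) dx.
\frac{16}{3}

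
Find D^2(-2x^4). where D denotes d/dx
- 24 x^{2}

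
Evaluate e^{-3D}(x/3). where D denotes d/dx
\frac{x}{3} - 1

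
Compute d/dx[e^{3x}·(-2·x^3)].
6 x^{2} \left(- x - 1\right) e^{3 x}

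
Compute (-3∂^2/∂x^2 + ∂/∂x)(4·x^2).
8 x - 24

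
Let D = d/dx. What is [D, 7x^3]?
21 x^{2}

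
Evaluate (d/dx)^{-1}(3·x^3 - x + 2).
\frac{3 x^{4}}{4} - \frac{x^{2}}{2} + 2 x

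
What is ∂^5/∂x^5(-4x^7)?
- 10080 x^{2}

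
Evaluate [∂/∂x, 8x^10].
80 x^{9}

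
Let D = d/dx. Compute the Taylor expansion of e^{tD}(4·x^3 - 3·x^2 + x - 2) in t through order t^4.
4 t^{3} + t^{2} \left(12 x - 3\right) + t \left(12 x^{2} - 6 x + 1\right) + 4 x^{3} - 3 x^{2} + x - 2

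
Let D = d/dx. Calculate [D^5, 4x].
20D^{4}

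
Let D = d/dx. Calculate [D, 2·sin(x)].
2 \cos{\left(x \right)}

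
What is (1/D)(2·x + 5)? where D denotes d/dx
x^{2} + 5 x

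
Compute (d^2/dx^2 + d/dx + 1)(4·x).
4 x + 4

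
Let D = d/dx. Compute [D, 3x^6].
18 x^{5}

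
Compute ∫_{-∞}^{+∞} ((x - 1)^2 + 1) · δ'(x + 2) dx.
6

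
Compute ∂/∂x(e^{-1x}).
- e^{- x}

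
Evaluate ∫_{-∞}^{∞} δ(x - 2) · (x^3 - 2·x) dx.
4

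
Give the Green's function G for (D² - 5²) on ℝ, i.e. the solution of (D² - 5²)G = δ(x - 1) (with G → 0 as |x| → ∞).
-\frac{e^{-5|x - 1|}}{10}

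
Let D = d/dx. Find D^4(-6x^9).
- 18144 x^{5}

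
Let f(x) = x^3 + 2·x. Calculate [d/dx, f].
3 x^{2} + 2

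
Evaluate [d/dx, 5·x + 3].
5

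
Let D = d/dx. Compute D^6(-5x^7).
- 25200 x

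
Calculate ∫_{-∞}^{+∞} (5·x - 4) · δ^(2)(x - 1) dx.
0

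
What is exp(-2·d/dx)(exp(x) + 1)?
e^{x - 2} + 1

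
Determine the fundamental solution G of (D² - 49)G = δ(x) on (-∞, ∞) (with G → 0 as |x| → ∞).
-\frac{e^{-7|x|}}{14}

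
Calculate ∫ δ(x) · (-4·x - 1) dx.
-1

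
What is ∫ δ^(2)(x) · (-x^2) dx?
-2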